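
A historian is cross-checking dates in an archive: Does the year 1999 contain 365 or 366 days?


Year: 1999
Check leap year rules:
Divisible by 4? No
1999 is not a leap year
Days: 365

365


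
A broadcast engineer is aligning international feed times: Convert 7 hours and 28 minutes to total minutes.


Hours: 7
Extra minutes: 28
Minutes per hour: 60
Hours to minutes: 7 x 60 = 420
Total: 420 + 28 = 448

448


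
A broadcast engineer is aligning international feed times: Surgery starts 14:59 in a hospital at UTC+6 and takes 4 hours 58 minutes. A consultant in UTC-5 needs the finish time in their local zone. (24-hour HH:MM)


Start: 14:59 in UTC+6
Step 1 - add duration:
  minutes: 59 + 58 = 117 (carry 1h)
  hours: 14 + 4 + 1 = 19
  end in UTC+6: 19:57
Step 2 - convert UTC+6 -> UTC-5:
  offset difference: -5 - (6) = -11 hours
  19 + (-11) = 8 -> mod 24 = 8
Result: 08:57 in UTC-5

08:57


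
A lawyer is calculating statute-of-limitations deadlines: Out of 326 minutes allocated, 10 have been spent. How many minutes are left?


Total budget: 326 minutes
Time used: 10 minutes
Remaining: 326 - 10 = 316 minutes
Percent used: 3.1%
Percent remaining: 96.9%

316


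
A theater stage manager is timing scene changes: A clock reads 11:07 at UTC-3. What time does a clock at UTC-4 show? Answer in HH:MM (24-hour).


Local time: 11:07 at UTC-3 (offset -3h)
Target zone: UTC-4 (offset -4h)
Difference: -4 - (-3) = -1 hours
Calculation: 11 + (-1) = 10
Result: 10:07

10:07


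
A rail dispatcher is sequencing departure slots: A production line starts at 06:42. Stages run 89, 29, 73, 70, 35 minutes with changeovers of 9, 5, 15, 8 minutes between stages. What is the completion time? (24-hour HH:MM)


Start: 06:42 = 402 min from midnight
  after task 1 (89 min): 08:11
  after break (9 min): 08:20
  after task 2 (29 min): 08:49
  after break (5 min): 08:54
  after task 3 (73 min): 10:07
  after break (15 min): 10:22
  after task 4 (70 min): 11:32
  after break (8 min): 11:40
  after task 5 (35 min): 12:15
Total elapsed: 333 minutes
End time: 12:15

12:15


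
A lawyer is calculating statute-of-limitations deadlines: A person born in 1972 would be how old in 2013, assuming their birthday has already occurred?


Birth year: 1972
Current year: 2013
Age = current year - birth year
Age = 2013 - 1972 = 41

41


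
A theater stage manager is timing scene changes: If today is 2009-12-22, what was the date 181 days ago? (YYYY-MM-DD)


Start: 2009-12-22
Subtracting 181 days
Days already passed in December: 22
After going back through December: 159 more days to subtract
November 2009: 30 days, 129 remaining
October 2009: 31 days, 98 remaining
September 2009: 30 days, 68 remaining
August 2009: 31 days, 37 remaining
Result: 2009-06-24

2009-06-24


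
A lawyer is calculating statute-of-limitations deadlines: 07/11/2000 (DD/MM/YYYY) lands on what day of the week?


Date: 2000-11-07
January 1, 2000 is a Saturday
Day of year: 312
Offset from Jan 1: 311 days
311 mod 7 = 3
Result: Tuesday

Tuesday


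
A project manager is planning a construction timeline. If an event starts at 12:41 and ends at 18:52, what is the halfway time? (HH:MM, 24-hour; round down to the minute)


Start time: 12:41 = 761 minutes from midnight
End time: 18:52 = 1132 minutes from midnight
Sum: 761 + 1132 = 1893
Midpoint: 1893 / 2 = 946 minutes
Convert: 946 / 60 = 15 hours, 46 minutes
Result: 15:46

15:46


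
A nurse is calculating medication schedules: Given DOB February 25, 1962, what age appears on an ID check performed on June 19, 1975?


Birth: 1962-02-25
Reference: 1975-06-19
Year difference: 1975 - 1962 = 13
Has birthday (02-25) occurred by 06-19? Yes
Age in full years: 13

13


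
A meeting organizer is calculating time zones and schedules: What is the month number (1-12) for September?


Calendar month order:
8. August
9. September <--
10. October
September is month number 9

9


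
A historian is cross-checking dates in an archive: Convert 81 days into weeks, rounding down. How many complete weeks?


Total days: 81
Days per week: 7
Division: 81 / 7 = 11 remainder 4
Complete weeks: 11
Remaining days: 4

11


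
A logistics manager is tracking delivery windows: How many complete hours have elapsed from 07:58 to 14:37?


Start: 07:58
End: 14:37
Hour difference: 14 - 7 = 7 hours
Minute difference: 37 - 58 = -21 minutes
Total minutes: 399
Complete hours: 399 / 60 = 6 (remainder 39)

6


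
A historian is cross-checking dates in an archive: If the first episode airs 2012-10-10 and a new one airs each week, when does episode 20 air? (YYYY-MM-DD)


First occurrence: 2012-10-10 (occurrence 1)
Each occurrence is 7 days after the previous.
Occurrence 20 is 19 weeks after the first.
19 weeks = 133 days
2012-10-10 + 133 days = 2013-02-20

2013-02-20


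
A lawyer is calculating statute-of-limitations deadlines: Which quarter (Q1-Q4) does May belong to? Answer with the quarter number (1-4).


Month: May (month 5)
Q1: January-March (months 1-3)
Q2: April-June (months 4-6)
Q3: July-September (months 7-9)
Q4: October-December (months 10-12)
Month 5 falls in Q2

2


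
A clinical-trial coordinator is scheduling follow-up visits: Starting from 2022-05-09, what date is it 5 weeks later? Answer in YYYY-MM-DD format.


Start: 2022-05-09
Weeks to add: 5
Convert to days: 5 x 7 = 35 days
Add 35 days to 2022-05-09
Result: 2022-06-13

2022-06-13


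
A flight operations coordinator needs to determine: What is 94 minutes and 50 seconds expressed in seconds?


Minutes: 94
Extra seconds: 50
Seconds per minute: 60
Minutes to seconds: 94 x 60 = 5640
Total: 5640 + 50 = 5690

5690


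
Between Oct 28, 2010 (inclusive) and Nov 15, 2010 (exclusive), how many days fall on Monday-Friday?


Start: 2010-10-28 (Thursday)
End (exclusive): 2010-11-15 (Monday)
Total calendar days: 18
Full weeks: 18 // 7 = 2 -> 10 weekdays
Remaining 4 days starting on Thursday:
  Thu(w), Fri(w), Sat(-), Sun(-) -> 2 weekdays
Total business days: 10 + 2 = 12

12


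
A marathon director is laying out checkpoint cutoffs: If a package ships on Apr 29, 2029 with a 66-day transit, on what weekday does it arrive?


Start: 2029-04-29 (Sunday)
Step 1 - find target date: add 66 days
  2029-04-29 + 66 days = 2029-07-04
Step 2 - day of week:
  66 mod 7 = 3
  Sunday + 3 days -> Wednesday
Result: Wednesday (2029-07-04)

Wednesday


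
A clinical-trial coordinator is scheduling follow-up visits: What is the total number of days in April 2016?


Month: April
Year: 2016
April is a 30-day month
Total: 30 days

30


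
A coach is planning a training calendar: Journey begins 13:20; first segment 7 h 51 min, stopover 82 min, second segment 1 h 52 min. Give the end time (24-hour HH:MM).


Depart: 13:20
Leg 1: +471 min -> 21:11
Layover: +82 min -> 22:33
Leg 2: +112 min -> 00:25
Total travel: 665 minutes = 11h 5m
Arrival: 00:25

00:25


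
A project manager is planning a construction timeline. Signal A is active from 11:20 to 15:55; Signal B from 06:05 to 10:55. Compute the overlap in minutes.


Interval A: [680, 955] minutes from midnight
Interval B: [365, 655] minutes from midnight
Overlap start = max(680, 365) = 680
Overlap end = min(955, 655) = 655
End <= start, so the intervals do not overlap: 0 minutes

0


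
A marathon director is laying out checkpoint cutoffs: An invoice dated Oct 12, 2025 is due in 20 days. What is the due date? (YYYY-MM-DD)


Start: 2025-10-12
Adding 20 days
Days remaining in October: 19
After October: 1 days still to add
November 2025 has 30 days, need 1
Result: 2025-11-01

2025-11-01


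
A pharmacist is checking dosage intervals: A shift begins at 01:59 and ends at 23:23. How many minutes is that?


Start time: 01:59 = 119 minutes from midnight
End time: 23:23 = 1403 minutes from midnight
Difference: 1403 - 119 = 1284 minutes
That is 21 hours and 24 minutes

1284


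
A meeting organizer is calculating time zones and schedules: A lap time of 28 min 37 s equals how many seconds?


Minutes: 28
Seconds: 37
Convert minutes to seconds: 28 x 60 = 1680
Add remaining seconds: 1680 + 37 = 1717

1717


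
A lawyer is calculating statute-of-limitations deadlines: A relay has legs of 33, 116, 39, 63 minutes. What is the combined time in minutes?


Durations: 33, 116, 39, 63
Running sum: 33
+ 116 = 149
+ 39 = 188
+ 63 = 251
Total duration: 251 minutes
That is 4 hours and 11 minutes

251


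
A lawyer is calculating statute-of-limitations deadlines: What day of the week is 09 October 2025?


Date: 2025-10-09
January 1, 2025 is a Wednesday
Day of year: 282
Offset from Jan 1: 281 days
281 mod 7 = 1
Result: Thursday

Thursday


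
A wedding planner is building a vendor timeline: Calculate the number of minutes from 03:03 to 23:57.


Start time: 03:03 = 183 minutes from midnight
End time: 23:57 = 1437 minutes from midnight
Difference: 1437 - 183 = 1254 minutes
That is 20 hours and 54 minutes

1254


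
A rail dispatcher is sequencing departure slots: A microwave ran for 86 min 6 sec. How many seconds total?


Minutes: 86
Extra seconds: 6
Seconds per minute: 60
Minutes to seconds: 86 x 60 = 5160
Total: 5160 + 6 = 5166

5166


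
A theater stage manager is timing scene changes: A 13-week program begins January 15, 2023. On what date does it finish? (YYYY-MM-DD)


Start: 2023-01-15
Weeks to add: 13
Convert to days: 13 x 7 = 91 days
Add 91 days to 2023-01-15
Result: 2023-04-16

2023-04-16


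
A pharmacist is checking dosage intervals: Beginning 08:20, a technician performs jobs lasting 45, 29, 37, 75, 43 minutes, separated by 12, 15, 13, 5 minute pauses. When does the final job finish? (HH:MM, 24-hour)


Start: 08:20 = 500 min from midnight
  after task 1 (45 min): 09:05
  after break (12 min): 09:17
  after task 2 (29 min): 09:46
  after break (15 min): 10:01
  after task 3 (37 min): 10:38
  after break (13 min): 10:51
  after task 4 (75 min): 12:06
  after break (5 min): 12:11
  after task 5 (43 min): 12:54
Total elapsed: 274 minutes
End time: 12:54

12:54


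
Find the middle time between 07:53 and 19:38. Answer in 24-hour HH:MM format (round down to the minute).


Start time: 07:53 = 473 minutes from midnight
End time: 19:38 = 1178 minutes from midnight
Sum: 473 + 1178 = 1651
Midpoint: 1651 / 2 = 825 minutes
Convert: 825 / 60 = 13 hours, 45 minutes
Result: 13:45

13:45


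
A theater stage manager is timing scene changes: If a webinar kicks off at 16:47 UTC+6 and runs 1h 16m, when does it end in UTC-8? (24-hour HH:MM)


Start: 16:47 in UTC+6
Step 1 - add duration:
  minutes: 47 + 16 = 63 (carry 1h)
  hours: 16 + 1 + 1 = 18
  end in UTC+6: 18:03
Step 2 - convert UTC+6 -> UTC-8:
  offset difference: -8 - (6) = -14 hours
  18 + (-14) = 4 -> mod 24 = 4
Result: 04:03 in UTC-8

04:03


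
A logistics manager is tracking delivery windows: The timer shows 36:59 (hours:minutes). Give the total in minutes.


Hours: 36
Minutes: 59
Convert hours to minutes: 36 x 60 = 2160
Add remaining minutes: 2160 + 59 = 2219

2219


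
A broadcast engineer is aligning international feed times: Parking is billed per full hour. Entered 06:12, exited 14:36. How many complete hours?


Start: 06:12
End: 14:36
Hour difference: 14 - 6 = 8 hours
Minute difference: 36 - 12 = 24 minutes
Total minutes: 504
Complete hours: 504 / 60 = 8 (remainder 24)

8


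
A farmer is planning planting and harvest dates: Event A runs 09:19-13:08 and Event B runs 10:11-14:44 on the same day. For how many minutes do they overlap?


Interval A: [559, 788] minutes from midnight
Interval B: [611, 884] minutes from midnight
Overlap start = max(559, 611) = 611
Overlap end = min(788, 884) = 788
Overlap = 788 - 611 = 177 minutes

177


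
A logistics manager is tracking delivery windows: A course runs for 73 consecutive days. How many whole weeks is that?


Total days: 73
Days per week: 7
Division: 73 / 7 = 10 remainder 3
Complete weeks: 10
Remaining days: 3

10


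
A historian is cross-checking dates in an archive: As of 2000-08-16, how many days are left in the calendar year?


Start: August 16, 2000
End: December 31, 2000
Days left in August: 15
September: 30
October: 31
November: 30
December: 31
Sum of remaining months: 122
Total: 15 + 122 = 137

137


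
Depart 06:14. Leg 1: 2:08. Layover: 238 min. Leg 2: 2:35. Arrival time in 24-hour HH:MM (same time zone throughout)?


Depart: 06:14
Leg 1: +128 min -> 08:22
Layover: +238 min -> 12:20
Leg 2: +155 min -> 14:55
Total travel: 521 minutes = 8h 41m
Arrival: 14:55

14:55


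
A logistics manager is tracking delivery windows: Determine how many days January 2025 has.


Month: January
Year: 2025
January is a 31-day month
Total: 31 days

31


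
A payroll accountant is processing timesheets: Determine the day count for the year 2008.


Year: 2008
Check leap year rules:
Divisible by 4? Yes
Divisible by 100? No
2008 is a leap year
Days: 366

366


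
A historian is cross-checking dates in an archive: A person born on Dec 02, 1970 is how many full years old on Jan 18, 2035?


Birth: 1970-12-02
Reference: 2035-01-18
Year difference: 2035 - 1970 = 65
Has birthday (12-02) occurred by 01-18? No
Birthday not yet reached this year -> subtract 1
Age in full years: 64

64


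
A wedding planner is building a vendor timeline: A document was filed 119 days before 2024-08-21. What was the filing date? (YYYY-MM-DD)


Start: 2024-08-21
Subtracting 119 days
Days already passed in August: 21
After going back through August: 98 more days to subtract
July 2024: 31 days, 67 remaining
June 2024: 30 days, 37 remaining
May 2024: 31 days, 6 remaining
April 2024 has 30 days, need 6
Result: 2024-04-24

2024-04-24


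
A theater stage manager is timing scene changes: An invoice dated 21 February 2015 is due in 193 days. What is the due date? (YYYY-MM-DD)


Start: 2015-02-21
Adding 193 days
Days remaining in February: 7
After February: 186 days still to add
March 2015: 31 days, 155 remaining
April 2015: 30 days, 125 remaining
May 2015: 31 days, 94 remaining
June 2015: 30 days, 64 remaining
Result: 2015-09-02

2015-09-02


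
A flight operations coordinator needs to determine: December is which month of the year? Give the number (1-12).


Calendar month order:
11. November
12. December <--
December is month number 12

12


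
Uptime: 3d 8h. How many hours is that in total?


Days: 3
Extra hours: 8
Hours per day: 24
Days to hours: 3 x 24 = 72
Total: 72 + 8 = 80

80


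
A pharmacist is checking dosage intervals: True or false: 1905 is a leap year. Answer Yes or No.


Year: 1905
Divisible by 4? 1905 / 4 = 476.25 -> No
Not divisible by 4, so NOT a leap year

No


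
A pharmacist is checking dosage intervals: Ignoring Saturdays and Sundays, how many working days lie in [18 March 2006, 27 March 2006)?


Start: 2006-03-18 (Saturday)
End (exclusive): 2006-03-27 (Monday)
Total calendar days: 9
Full weeks: 9 // 7 = 1 -> 5 weekdays
Remaining 2 days starting on Saturday:
  Sat(-), Sun(-) -> 0 weekdays
Total business days: 5 + 0 = 5

5


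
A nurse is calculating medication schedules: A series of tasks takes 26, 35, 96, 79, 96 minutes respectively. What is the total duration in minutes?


Durations: 26, 35, 96, 79, 96
Running sum: 26
+ 35 = 61
+ 96 = 157
+ 79 = 236
+ 96 = 332
Total duration: 332 minutes
That is 5 hours and 32 minutes

332


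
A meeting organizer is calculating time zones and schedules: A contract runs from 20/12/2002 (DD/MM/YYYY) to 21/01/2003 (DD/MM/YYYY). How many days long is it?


Start date: 2002-12-20
End date: 2003-01-21
Dec 2002: +12 days
Jan 2003: +20 days
Total: 32 days

32


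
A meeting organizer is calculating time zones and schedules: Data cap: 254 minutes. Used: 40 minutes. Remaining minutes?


Total budget: 254 minutes
Time used: 40 minutes
Remaining: 254 - 40 = 214 minutes
Percent used: 15.7%
Percent remaining: 84.3%

214


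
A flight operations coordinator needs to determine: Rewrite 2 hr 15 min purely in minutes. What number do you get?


Hours: 2
Extra minutes: 15
Minutes per hour: 60
Hours to minutes: 2 x 60 = 120
Total: 120 + 15 = 135

135


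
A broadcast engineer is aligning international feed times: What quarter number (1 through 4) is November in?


Month: November (month 11)
Q1: January-March (months 1-3)
Q2: April-June (months 4-6)
Q3: July-September (months 7-9)
Q4: October-December (months 10-12)
Month 11 falls in Q4

4


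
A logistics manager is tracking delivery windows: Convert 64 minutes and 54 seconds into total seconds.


Minutes: 64
Seconds: 54
Convert minutes to seconds: 64 x 60 = 3840
Add remaining seconds: 3840 + 54 = 3894

3894


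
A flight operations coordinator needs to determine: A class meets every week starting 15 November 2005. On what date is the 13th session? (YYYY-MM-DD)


First occurrence: 2005-11-15 (occurrence 1)
Each occurrence is 7 days after the previous.
Occurrence 13 is 12 weeks after the first.
12 weeks = 84 days
2005-11-15 + 84 days = 2006-02-07

2006-02-07


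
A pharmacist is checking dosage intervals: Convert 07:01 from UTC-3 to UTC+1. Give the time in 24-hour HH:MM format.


Local time: 07:01 at UTC-3 (offset -3h)
Target zone: UTC+1 (offset 1h)
Difference: 1 - (-3) = 4 hours
Calculation: 7 + (4) = 11
Result: 11:01

11:01


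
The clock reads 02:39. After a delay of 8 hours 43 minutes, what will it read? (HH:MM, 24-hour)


Start time: 02:39
Adding: 8 hours 43 minutes
Minutes: 39 + 43 = 82
Minute overflow: 82 >= 60, so carry 1 hour, minutes = 22
Hours: 2 + 8 + 1 = 11
Result: 11:22

11:22


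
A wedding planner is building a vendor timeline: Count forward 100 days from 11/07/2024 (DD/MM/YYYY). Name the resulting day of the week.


Start: 2024-07-11 (Thursday)
Step 1 - find target date: add 100 days
  2024-07-11 + 100 days = 2024-10-19
Step 2 - day of week:
  100 mod 7 = 2
  Thursday + 2 days -> Saturday
Result: Saturday (2024-10-19)

Saturday


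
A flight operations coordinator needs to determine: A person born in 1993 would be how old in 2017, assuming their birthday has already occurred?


Birth year: 1993
Current year: 2017
Age = current year - birth year
Age = 2017 - 1993 = 24

24


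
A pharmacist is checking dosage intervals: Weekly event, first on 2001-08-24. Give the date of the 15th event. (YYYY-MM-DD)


First occurrence: 2001-08-24 (occurrence 1)
Each occurrence is 7 days after the previous.
Occurrence 15 is 14 weeks after the first.
14 weeks = 98 days
2001-08-24 + 98 days = 2001-11-30

2001-11-30


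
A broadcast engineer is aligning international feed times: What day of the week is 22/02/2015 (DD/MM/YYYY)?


Date: 2015-02-22
January 1, 2015 is a Thursday
Day of year: 53
Offset from Jan 1: 52 days
52 mod 7 = 3
Result: Sunday

Sunday


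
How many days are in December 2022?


Month: December
Year: 2022
December is a 31-day month
Total: 31 days

31


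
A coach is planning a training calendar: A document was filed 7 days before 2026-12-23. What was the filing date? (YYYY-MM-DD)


Start: 2026-12-23
Subtracting 7 days
Days already passed in December: 23
Result: 2026-12-16

2026-12-16


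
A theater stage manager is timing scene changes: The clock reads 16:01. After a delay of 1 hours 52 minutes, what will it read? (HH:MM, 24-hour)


Start time: 16:01
Adding: 1 hours 52 minutes
Minutes: 1 + 52 = 53
Hours: 16 + 1 + 0 = 17
Result: 17:53

17:53


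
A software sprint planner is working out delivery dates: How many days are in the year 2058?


Year: 2058
Check leap year rules:
Divisible by 4? No
2058 is not a leap year
Days: 365

365


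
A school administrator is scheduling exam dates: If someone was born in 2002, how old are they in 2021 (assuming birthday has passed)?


Birth year: 2002
Current year: 2021
Age = current year - birth year
Age = 2021 - 2002 = 19

19


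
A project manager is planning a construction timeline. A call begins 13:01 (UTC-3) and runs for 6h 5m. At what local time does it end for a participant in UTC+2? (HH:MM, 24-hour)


Start: 13:01 in UTC-3
Step 1 - add duration:
  minutes: 1 + 5 = 6
  hours: 13 + 6 + 0 = 19
  end in UTC-3: 19:06
Step 2 - convert UTC-3 -> UTC+2:
  offset difference: 2 - (-3) = 5 hours
  19 + (5) = 24 -> mod 24 = 0
Result: 00:06 in UTC+2

00:06


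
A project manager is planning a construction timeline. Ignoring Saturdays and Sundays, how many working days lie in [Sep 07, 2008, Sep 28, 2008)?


Start: 2008-09-07 (Sunday)
End (exclusive): 2008-09-28 (Sunday)
Total calendar days: 21
Full weeks: 21 // 7 = 3 -> 15 weekdays
Remaining 0 days starting on Sunday:
Total business days: 15 + 0 = 15

15


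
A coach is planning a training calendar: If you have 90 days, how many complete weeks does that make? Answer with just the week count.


Total days: 90
Days per week: 7
Division: 90 / 7 = 12 remainder 6
Complete weeks: 12
Remaining days: 6

12


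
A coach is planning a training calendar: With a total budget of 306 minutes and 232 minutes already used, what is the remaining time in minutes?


Total budget: 306 minutes
Time used: 232 minutes
Remaining: 306 - 232 = 74 minutes
Percent used: 75.8%
Percent remaining: 24.2%

74


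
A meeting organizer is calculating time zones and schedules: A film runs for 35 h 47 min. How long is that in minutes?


Hours: 35
Minutes: 47
Convert hours to minutes: 35 x 60 = 2100
Add remaining minutes: 2100 + 47 = 2147

2147


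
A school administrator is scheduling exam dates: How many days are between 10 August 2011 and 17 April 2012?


Start date: 2011-08-10
End date: 2012-04-17
Aug 2011: +22 days
Sep 2011: +30 days
Oct 2011: +31 days
... (6 more months)
Total: 251 days

251


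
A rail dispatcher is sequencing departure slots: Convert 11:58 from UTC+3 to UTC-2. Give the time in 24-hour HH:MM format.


Local time: 11:58 at UTC+3 (offset 3h)
Target zone: UTC-2 (offset -2h)
Difference: -2 - (3) = -5 hours
Calculation: 11 + (-5) = 6
Result: 06:58

06:58


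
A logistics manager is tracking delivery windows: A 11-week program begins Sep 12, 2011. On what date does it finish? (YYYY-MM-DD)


Start: 2011-09-12
Weeks to add: 11
Convert to days: 11 x 7 = 77 days
Add 77 days to 2011-09-12
Result: 2011-11-28

2011-11-28


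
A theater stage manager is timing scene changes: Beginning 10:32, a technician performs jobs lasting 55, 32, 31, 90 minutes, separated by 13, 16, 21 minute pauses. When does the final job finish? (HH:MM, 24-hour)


Start: 10:32 = 632 min from midnight
  after task 1 (55 min): 11:27
  after break (13 min): 11:40
  after task 2 (32 min): 12:12
  after break (16 min): 12:28
  after task 3 (31 min): 12:59
  after break (21 min): 13:20
  after task 4 (90 min): 14:50
Total elapsed: 258 minutes
End time: 14:50

14:50


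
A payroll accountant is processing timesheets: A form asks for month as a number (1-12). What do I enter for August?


Calendar month order:
7. July
8. August <--
9. September
August is month number 8

8


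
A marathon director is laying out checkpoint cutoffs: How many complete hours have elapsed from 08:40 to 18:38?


Start: 08:40
End: 18:38
Hour difference: 18 - 8 = 10 hours
Minute difference: 38 - 40 = -2 minutes
Total minutes: 598
Complete hours: 598 / 60 = 9 (remainder 58)

9


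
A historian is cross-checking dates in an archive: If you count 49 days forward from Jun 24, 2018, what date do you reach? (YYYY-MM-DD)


Start: 2018-06-24
Adding 49 days
Days remaining in June: 6
After June: 43 days still to add
July 2018: 31 days, 12 remaining
August 2018 has 31 days, need 12
Result: 2018-08-12

2018-08-12


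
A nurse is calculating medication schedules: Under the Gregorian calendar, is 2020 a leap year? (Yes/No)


Year: 2020
Divisible by 4? 2020 / 4 = 505.0 -> Yes
Divisible by 100? 2020 / 100 = 20.2 -> No
Divisible by 4 but not 100, so it IS a leap year

Yes


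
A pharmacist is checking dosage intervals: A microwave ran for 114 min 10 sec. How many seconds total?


Minutes: 114
Extra seconds: 10
Seconds per minute: 60
Minutes to seconds: 114 x 60 = 6840
Total: 6840 + 10 = 6850

6850


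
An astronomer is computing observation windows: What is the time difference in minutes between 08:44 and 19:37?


Start time: 08:44 = 524 minutes from midnight
End time: 19:37 = 1177 minutes from midnight
Difference: 1177 - 524 = 653 minutes
That is 10 hours and 53 minutes

653


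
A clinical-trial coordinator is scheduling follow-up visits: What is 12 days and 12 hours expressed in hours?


Days: 12
Extra hours: 12
Hours per day: 24
Days to hours: 12 x 24 = 288
Total: 288 + 12 = 300

300


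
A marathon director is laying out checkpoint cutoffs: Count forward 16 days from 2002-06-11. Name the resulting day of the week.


Start: 2002-06-11 (Tuesday)
Step 1 - find target date: add 16 days
  2002-06-11 + 16 days = 2002-06-27
Step 2 - day of week:
  16 mod 7 = 2
  Tuesday + 2 days -> Thursday
Result: Thursday (2002-06-27)

Thursday


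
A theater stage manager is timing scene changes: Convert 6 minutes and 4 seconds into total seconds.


Minutes: 6
Seconds: 4
Convert minutes to seconds: 6 x 60 = 360
Add remaining seconds: 360 + 4 = 364

364


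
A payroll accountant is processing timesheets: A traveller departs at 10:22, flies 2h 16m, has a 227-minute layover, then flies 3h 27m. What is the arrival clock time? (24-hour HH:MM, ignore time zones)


Depart: 10:22
Leg 1: +136 min -> 12:38
Layover: +227 min -> 16:25
Leg 2: +207 min -> 19:52
Total travel: 570 minutes = 9h 30m
Arrival: 19:52

19:52


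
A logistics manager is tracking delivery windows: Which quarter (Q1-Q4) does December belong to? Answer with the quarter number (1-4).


Month: December (month 12)
Q1: January-March (months 1-3)
Q2: April-June (months 4-6)
Q3: July-September (months 7-9)
Q4: October-December (months 10-12)
Month 12 falls in Q4

4


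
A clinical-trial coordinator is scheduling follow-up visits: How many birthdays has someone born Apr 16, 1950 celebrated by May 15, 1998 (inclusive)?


Birth: 1950-04-16
Reference: 1998-05-15
Year difference: 1998 - 1950 = 48
Has birthday (04-16) occurred by 05-15? Yes
Age in full years: 48

48


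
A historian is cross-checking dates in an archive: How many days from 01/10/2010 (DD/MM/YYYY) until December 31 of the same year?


Start: October 01, 2010
End: December 31, 2010
Days left in October: 30
November: 30
December: 31
Sum of remaining months: 61
Total: 30 + 61 = 91

91


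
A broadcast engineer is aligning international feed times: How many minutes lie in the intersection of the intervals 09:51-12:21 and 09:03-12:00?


Interval A: [591, 741] minutes from midnight
Interval B: [543, 720] minutes from midnight
Overlap start = max(591, 543) = 591
Overlap end = min(741, 720) = 720
Overlap = 720 - 591 = 129 minutes

129


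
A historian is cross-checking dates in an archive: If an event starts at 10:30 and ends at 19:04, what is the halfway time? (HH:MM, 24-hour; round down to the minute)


Start time: 10:30 = 630 minutes from midnight
End time: 19:04 = 1144 minutes from midnight
Sum: 630 + 1144 = 1774
Midpoint: 1774 / 2 = 887 minutes
Convert: 887 / 60 = 14 hours, 47 minutes
Result: 14:47

14:47


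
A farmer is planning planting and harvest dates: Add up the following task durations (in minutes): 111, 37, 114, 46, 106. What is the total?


Durations: 111, 37, 114, 46, 106
Running sum: 111
+ 37 = 148
+ 114 = 262
+ 46 = 308
+ 106 = 414
Total duration: 414 minutes
That is 6 hours and 54 minutes

414


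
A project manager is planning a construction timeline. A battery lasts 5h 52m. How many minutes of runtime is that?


Hours: 5
Extra minutes: 52
Minutes per hour: 60
Hours to minutes: 5 x 60 = 300
Total: 300 + 52 = 352

352


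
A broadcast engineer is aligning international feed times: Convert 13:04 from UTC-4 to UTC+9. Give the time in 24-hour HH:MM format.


Local time: 13:04 at UTC-4 (offset -4h)
Target zone: UTC+9 (offset 9h)
Difference: 9 - (-4) = 13 hours
Calculation: 13 + (13) = 26
Wraparound: (26) mod 24 = 2
Result: 02:04

02:04


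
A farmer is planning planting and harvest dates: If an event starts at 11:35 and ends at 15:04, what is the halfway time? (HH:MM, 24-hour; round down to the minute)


Start time: 11:35 = 695 minutes from midnight
End time: 15:04 = 904 minutes from midnight
Sum: 695 + 904 = 1599
Midpoint: 1599 / 2 = 799 minutes
Convert: 799 / 60 = 13 hours, 19 minutes
Result: 13:19

13:19


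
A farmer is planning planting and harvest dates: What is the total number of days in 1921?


Year: 1921
Check leap year rules:
Divisible by 4? No
1921 is not a leap year
Days: 365

365


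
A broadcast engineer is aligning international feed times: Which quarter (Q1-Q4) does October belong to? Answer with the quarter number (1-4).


Month: October (month 10)
Q1: January-March (months 1-3)
Q2: April-June (months 4-6)
Q3: July-September (months 7-9)
Q4: October-December (months 10-12)
Month 10 falls in Q4

4


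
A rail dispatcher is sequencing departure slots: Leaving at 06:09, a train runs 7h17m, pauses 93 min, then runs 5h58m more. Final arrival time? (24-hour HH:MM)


Depart: 06:09
Leg 1: +437 min -> 13:26
Layover: +93 min -> 14:59
Leg 2: +358 min -> 20:57
Total travel: 888 minutes = 14h 48m
Arrival: 20:57

20:57


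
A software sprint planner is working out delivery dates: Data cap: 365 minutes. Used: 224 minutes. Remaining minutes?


Total budget: 365 minutes
Time used: 224 minutes
Remaining: 365 - 224 = 141 minutes
Percent used: 61.4%
Percent remaining: 38.6%

141


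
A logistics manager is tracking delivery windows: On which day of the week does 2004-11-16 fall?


Date: 2004-11-16
January 1, 2004 is a Thursday
Day of year: 321
Offset from Jan 1: 320 days
320 mod 7 = 5
Result: Tuesday

Tuesday


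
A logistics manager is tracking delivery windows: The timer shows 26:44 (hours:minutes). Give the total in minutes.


Hours: 26
Minutes: 44
Convert hours to minutes: 26 x 60 = 1560
Add remaining minutes: 1560 + 44 = 1604

1604


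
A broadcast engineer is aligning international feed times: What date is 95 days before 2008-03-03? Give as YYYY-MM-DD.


Start: 2008-03-03
Subtracting 95 days
Days already passed in March: 3
After going back through March: 92 more days to subtract
February 2008: 29 days, 63 remaining
January 2008: 31 days, 32 remaining
December 2007: 31 days, 1 remaining
November 2007 has 30 days, need 1
Result: 2007-11-29

2007-11-29


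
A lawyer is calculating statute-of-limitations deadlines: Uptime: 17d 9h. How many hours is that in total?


Days: 17
Extra hours: 9
Hours per day: 24
Days to hours: 17 x 24 = 408
Total: 408 + 9 = 417

417


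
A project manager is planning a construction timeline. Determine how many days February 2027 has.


Month: February
Year: 2027
2027 is not a leap year
February has 28 days
Total: 28 days

28


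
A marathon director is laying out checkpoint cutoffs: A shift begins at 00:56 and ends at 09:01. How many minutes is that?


Start time: 00:56 = 56 minutes from midnight
End time: 09:01 = 541 minutes from midnight
Difference: 541 - 56 = 485 minutes
That is 8 hours and 5 minutes

485


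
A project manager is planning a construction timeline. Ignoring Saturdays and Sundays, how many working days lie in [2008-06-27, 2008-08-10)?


Start: 2008-06-27 (Friday)
End (exclusive): 2008-08-10 (Sunday)
Total calendar days: 44
Full weeks: 44 // 7 = 6 -> 30 weekdays
Remaining 2 days starting on Friday:
  Fri(w), Sat(-) -> 1 weekdays
Total business days: 30 + 1 = 31

31


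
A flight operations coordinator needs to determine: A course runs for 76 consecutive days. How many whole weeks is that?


Total days: 76
Days per week: 7
Division: 76 / 7 = 10 remainder 6
Complete weeks: 10
Remaining days: 6

10


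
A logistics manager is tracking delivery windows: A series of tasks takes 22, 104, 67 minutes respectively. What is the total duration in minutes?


Durations: 22, 104, 67
Running sum: 22
+ 104 = 126
+ 67 = 193
Total duration: 193 minutes
That is 3 hours and 13 minutes

193


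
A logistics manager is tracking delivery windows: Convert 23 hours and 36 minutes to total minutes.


Hours: 23
Extra minutes: 36
Minutes per hour: 60
Hours to minutes: 23 x 60 = 1380
Total: 1380 + 36 = 1416

1416


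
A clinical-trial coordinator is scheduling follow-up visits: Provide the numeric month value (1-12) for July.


Calendar month order:
6. June
7. July <--
8. August
July is month number 7

7


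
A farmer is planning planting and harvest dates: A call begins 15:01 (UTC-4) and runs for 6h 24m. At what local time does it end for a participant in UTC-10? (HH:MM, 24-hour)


Start: 15:01 in UTC-4
Step 1 - add duration:
  minutes: 1 + 24 = 25
  hours: 15 + 6 + 0 = 21
  end in UTC-4: 21:25
Step 2 - convert UTC-4 -> UTC-10:
  offset difference: -10 - (-4) = -6 hours
  21 + (-6) = 15 -> mod 24 = 15
Result: 15:25 in UTC-10

15:25


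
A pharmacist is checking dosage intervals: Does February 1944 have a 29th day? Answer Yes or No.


Year: 1944
Divisible by 4? 1944 / 4 = 486.0 -> Yes
Divisible by 100? 1944 / 100 = 19.44 -> No
Divisible by 4 but not 100, so it IS a leap year

Yes


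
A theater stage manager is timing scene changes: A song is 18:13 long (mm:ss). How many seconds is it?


Minutes: 18
Extra seconds: 13
Seconds per minute: 60
Minutes to seconds: 18 x 60 = 1080
Total: 1080 + 13 = 1093

1093


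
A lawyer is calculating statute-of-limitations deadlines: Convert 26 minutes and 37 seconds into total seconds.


Minutes: 26
Seconds: 37
Convert minutes to seconds: 26 x 60 = 1560
Add remaining seconds: 1560 + 37 = 1597

1597


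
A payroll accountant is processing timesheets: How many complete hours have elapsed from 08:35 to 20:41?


Start: 08:35
End: 20:41
Hour difference: 20 - 8 = 12 hours
Minute difference: 41 - 35 = 6 minutes
Total minutes: 726
Complete hours: 726 / 60 = 12 (remainder 6)

12


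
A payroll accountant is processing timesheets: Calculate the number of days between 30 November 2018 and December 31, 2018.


Start: November 30, 2018
End: December 31, 2018
Days left in November: 0
December: 31
Sum of remaining months: 31
Total: 0 + 31 = 31

31


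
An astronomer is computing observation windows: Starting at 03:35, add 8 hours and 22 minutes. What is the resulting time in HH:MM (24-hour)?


Start time: 03:35
Adding: 8 hours 22 minutes
Minutes: 35 + 22 = 57
Hours: 3 + 8 + 0 = 11
Result: 11:57

11:57


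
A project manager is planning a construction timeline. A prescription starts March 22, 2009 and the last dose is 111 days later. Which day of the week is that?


Start: 2009-03-22 (Sunday)
Step 1 - find target date: add 111 days
  2009-03-22 + 111 days = 2009-07-11
Step 2 - day of week:
  111 mod 7 = 6
  Sunday + 6 days -> Saturday
Result: Saturday (2009-07-11)

Saturday


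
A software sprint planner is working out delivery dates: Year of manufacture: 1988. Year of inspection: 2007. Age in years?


Birth year: 1988
Current year: 2007
Age = current year - birth year
Age = 2007 - 1988 = 19

19


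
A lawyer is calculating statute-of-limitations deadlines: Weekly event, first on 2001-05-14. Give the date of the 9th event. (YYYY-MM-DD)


First occurrence: 2001-05-14 (occurrence 1)
Each occurrence is 7 days after the previous.
Occurrence 9 is 8 weeks after the first.
8 weeks = 56 days
2001-05-14 + 56 days = 2001-07-09

2001-07-09


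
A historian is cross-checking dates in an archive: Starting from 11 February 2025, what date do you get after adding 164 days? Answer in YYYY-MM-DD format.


Start: 2025-02-11
Adding 164 days
Days remaining in February: 17
After February: 147 days still to add
March 2025: 31 days, 116 remaining
April 2025: 30 days, 86 remaining
May 2025: 31 days, 55 remaining
June 2025: 30 days, 25 remaining
Result: 2025-07-25

2025-07-25


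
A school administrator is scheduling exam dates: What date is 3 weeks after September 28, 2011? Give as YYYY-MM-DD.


Start: 2011-09-28
Weeks to add: 3
Convert to days: 3 x 7 = 21 days
Add 21 days to 2011-09-28
Result: 2011-10-19

2011-10-19


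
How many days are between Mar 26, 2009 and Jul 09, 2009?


Start date: 2009-03-26
End date: 2009-07-09
Mar 2009: +6 days
Apr 2009: +30 days
May 2009: +31 days
Jun 2009: +30 days
Jul 2009: +8 days
Total: 105 days

105


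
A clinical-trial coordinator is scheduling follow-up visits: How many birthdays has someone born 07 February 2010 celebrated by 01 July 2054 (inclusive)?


Birth: 2010-02-07
Reference: 2054-07-01
Year difference: 2054 - 2010 = 44
Has birthday (02-07) occurred by 07-01? Yes
Age in full years: 44

44


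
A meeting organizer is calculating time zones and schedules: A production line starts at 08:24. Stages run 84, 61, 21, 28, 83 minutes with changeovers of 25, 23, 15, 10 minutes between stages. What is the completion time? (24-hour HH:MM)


Start: 08:24 = 504 min from midnight
  after task 1 (84 min): 09:48
  after break (25 min): 10:13
  after task 2 (61 min): 11:14
  after break (23 min): 11:37
  after task 3 (21 min): 11:58
  after break (15 min): 12:13
  after task 4 (28 min): 12:41
  after break (10 min): 12:51
  after task 5 (83 min): 14:14
Total elapsed: 350 minutes
End time: 14:14

14:14


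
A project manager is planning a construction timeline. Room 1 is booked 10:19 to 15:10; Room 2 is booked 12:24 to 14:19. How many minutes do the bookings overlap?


Interval A: [619, 910] minutes from midnight
Interval B: [744, 859] minutes from midnight
Overlap start = max(619, 744) = 744
Overlap end = min(910, 859) = 859
Overlap = 859 - 744 = 115 minutes

115


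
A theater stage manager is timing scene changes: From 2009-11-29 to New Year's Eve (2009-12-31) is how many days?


Start: November 29, 2009
End: December 31, 2009
Days left in November: 1
December: 31
Sum of remaining months: 31
Total: 1 + 31 = 32

32


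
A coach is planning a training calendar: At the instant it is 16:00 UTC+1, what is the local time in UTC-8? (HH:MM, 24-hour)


Local time: 16:00 at UTC+1 (offset 1h)
Target zone: UTC-8 (offset -8h)
Difference: -8 - (1) = -9 hours
Calculation: 16 + (-9) = 7
Result: 07:00

07:00


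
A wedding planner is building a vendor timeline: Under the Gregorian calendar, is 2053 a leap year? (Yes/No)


Year: 2053
Divisible by 4? 2053 / 4 = 513.25 -> No
Not divisible by 4, so NOT a leap year

No


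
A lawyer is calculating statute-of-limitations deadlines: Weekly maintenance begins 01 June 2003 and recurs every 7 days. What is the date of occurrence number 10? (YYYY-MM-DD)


First occurrence: 2003-06-01 (occurrence 1)
Each occurrence is 7 days after the previous.
Occurrence 10 is 9 weeks after the first.
9 weeks = 63 days
2003-06-01 + 63 days = 2003-08-03

2003-08-03


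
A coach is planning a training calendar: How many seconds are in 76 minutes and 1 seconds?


Minutes: 76
Seconds: 1
Convert minutes to seconds: 76 x 60 = 4560
Add remaining seconds: 4560 + 1 = 4561

4561


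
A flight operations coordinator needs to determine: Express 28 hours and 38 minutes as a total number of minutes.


Hours: 28
Extra minutes: 38
Minutes per hour: 60
Hours to minutes: 28 x 60 = 1680
Total: 1680 + 38 = 1718

1718


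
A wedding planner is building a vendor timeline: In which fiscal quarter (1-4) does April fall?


Month: April (month 4)
Q1: January-March (months 1-3)
Q2: April-June (months 4-6)
Q3: July-September (months 7-9)
Q4: October-December (months 10-12)
Month 4 falls in Q2

2


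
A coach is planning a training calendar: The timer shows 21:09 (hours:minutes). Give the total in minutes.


Hours: 21
Minutes: 9
Convert hours to minutes: 21 x 60 = 1260
Add remaining minutes: 1260 + 9 = 1269

1269


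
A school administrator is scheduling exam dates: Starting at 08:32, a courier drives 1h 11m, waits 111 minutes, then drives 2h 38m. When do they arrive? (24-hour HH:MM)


Depart: 08:32
Leg 1: +71 min -> 09:43
Layover: +111 min -> 11:34
Leg 2: +158 min -> 14:12
Total travel: 340 minutes = 5h 40m
Arrival: 14:12

14:12
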